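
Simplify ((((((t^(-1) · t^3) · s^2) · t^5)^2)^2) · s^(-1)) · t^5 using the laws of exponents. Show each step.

s^7·t^33

((((((t^(-1) · t^3) · s^2) · t^5)^2)^2) · s^(-1)) · t^5
= (((((t^(-1) · t^3) · s^2) · t^5)^4) · s^(-1)) · t^5    [power of a power]
= (((((t^(-1) · t^3) · s^2)^4) · ((t^5)^4)) · s^(-1)) · t^5    [power of a product]
= (((((t^(-1) · t^3)^4) · ((s^2)^4)) · ((t^5)^4)) · s^(-1)) · t^5    [power of a product]
= ((((((t^(-1))^4) · ((t^3)^4)) · ((s^2)^4)) · ((t^5)^4)) · s^(-1)) · t^5    [power of a product]
= ((((t^(-4) · ((t^3)^4)) · ((s^2)^4)) · ((t^5)^4)) · s^(-1)) · t^5    [power of a power]
= ((((t^(-4) · t^12) · ((s^2)^4)) · ((t^5)^4)) · s^(-1)) · t^5    [power of a power]
= (((t^8 · ((s^2)^4)) · ((t^5)^4)) · s^(-1)) · t^5    [product of powers]
= (((t^8 · s^8) · ((t^5)^4)) · s^(-1)) · t^5    [power of a power]
= (((t^8 · s^8) · t^20) · s^(-1)) · t^5    [power of a power]
= s^7·t^33    [product of powers]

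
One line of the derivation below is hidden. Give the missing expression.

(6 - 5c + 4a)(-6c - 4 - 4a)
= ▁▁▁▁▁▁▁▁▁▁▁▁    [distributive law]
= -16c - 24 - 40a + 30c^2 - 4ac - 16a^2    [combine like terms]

By distributive law:

-36c - 24 - 24a + 30c^2 + 20c + 20ac - 24ac - 16a - 16a^2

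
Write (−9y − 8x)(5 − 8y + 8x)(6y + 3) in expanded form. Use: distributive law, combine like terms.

−54y² − 135y + 432y³ − 48xy² − 264xy − 120x − 384x²y − 192x²

(−9y − 8x)(5 − 8y + 8x)(6y + 3)
= (−45y + 72y² − 72xy − 40x + 64xy − 64x²)(6y + 3)    [distributive law]
= (−45y + 72y² − 8xy − 40x − 64x²)(6y + 3)    [combine like terms]
= −270y² − 135y + 432y³ + 216y² − 48xy² − 24xy − 240xy − 120x − 384x²y − 192x²    [distributive law]
= −54y² − 135y + 432y³ − 48xy² − 264xy − 120x − 384x²y − 192x²    [combine like terms]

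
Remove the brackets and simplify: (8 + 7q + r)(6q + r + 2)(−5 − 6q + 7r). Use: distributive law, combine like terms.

−406q − 582q² + 309qr + 62r + 65r² − 80 − 252q³ + 216q²r + 85qr² + 7r³

(8 + 7q + r)(6q + r + 2)(−5 − 6q + 7r)
= (48q + 8r + 16 + 42q² + 7qr + 14q + 6qr + r² + 2r)(−5 − 6q + 7r)    [distributive law]
= (62q + 10r + 16 + 42q² + 13qr + r²)(−5 − 6q + 7r)    [combine like terms]
= −310q − 372q² + 434qr − 50r − 60qr + 70r² − 80 − 96q + 112r − 210q² − 252q³ + 294q²r − 65qr − 78q²r + 91qr² − 5r² − 6qr² + 7r³    [distributive law]
= −406q − 582q² + 309qr + 62r + 65r² − 80 − 252q³ + 216q²r + 85qr² + 7r³    [combine like terms]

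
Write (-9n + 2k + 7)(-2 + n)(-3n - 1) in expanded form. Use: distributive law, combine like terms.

-66n^2 + 17n + 27n^3 + 10kn + 4k - 6kn^2 + 14

(-9n + 2k + 7)(-2 + n)(-3n - 1)
= (18n - 9n^2 - 4k + 2kn - 14 + 7n)(-3n - 1)    [distributive law]
= (25n - 9n^2 - 4k + 2kn - 14)(-3n - 1)    [combine like terms]
= -75n^2 - 25n + 27n^3 + 9n^2 + 12kn + 4k - 6kn^2 - 2kn + 42n + 14    [distributive law]
= -66n^2 + 17n + 27n^3 + 10kn + 4k - 6kn^2 + 14    [combine like terms]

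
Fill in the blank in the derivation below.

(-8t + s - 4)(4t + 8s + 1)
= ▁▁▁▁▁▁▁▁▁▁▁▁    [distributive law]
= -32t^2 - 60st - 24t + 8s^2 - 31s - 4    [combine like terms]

Applying distributive law to the line above:

-32t^2 - 64st - 8t + 4st + 8s^2 + s - 16t - 32s - 4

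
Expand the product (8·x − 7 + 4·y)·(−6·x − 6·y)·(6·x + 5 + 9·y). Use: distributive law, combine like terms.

−288·x³ + 12·x² − 864·x²·y + 270·x·y − 792·x·y² + 210·x + 210·y + 258·y² − 216·y³

(8·x − 7 + 4·y)·(−6·x − 6·y)·(6·x + 5 + 9·y)
= (−48·x² − 48·x·y + 42·x + 42·y − 24·x·y − 24·y²)·(6·x + 5 + 9·y)    [distributive law]
= (−48·x² − 72·x·y + 42·x + 42·y − 24·y²)·(6·x + 5 + 9·y)    [combine like terms]
= −288·x³ − 240·x² − 432·x²·y − 432·x²·y − 360·x·y − 648·x·y² + 252·x² + 210·x + 378·x·y + 252·x·y + 210·y + 378·y² − 144·x·y² − 120·y² − 216·y³    [distributive law]
= −288·x³ + 12·x² − 864·x²·y + 270·x·y − 792·x·y² + 210·x + 210·y + 258·y² − 216·y³    [combine like terms]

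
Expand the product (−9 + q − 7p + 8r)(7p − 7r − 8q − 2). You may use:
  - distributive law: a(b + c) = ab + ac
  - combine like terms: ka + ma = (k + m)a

−49p + 47r + 70q + 18 + 63pq − 71qr − 8q^2 − 49p^2 + 105pr − 56r^2

(−9 + q − 7p + 8r)(7p − 7r − 8q − 2)
= −63p + 63r + 72q + 18 + 7pq − 7qr − 8q^2 − 2q − 49p^2 + 49pr + 56pq + 14p + 56pr − 56r^2 − 64qr − 16r    [distributive law]
= −49p + 47r + 70q + 18 + 63pq − 71qr − 8q^2 − 49p^2 + 105pr − 56r^2    [combine like terms]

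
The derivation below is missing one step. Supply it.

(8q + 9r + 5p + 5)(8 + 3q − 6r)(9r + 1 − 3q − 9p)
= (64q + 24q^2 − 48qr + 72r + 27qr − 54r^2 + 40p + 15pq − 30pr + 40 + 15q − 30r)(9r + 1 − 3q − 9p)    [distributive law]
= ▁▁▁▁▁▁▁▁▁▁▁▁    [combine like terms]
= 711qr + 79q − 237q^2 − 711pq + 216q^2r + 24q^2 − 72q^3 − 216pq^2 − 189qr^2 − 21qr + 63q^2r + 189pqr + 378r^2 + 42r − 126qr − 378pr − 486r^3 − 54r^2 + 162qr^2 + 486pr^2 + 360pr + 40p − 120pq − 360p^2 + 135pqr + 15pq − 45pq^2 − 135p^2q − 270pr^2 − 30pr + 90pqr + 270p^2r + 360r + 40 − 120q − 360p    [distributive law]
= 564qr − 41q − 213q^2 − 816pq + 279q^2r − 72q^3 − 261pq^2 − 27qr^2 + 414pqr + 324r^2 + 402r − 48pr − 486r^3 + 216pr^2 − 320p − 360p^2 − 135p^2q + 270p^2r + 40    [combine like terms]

After combine like terms, the bracketed line is:

(79q + 24q^2 − 21qr + 42r − 54r^2 + 40p + 15pq − 30pr + 40)(9r + 1 − 3q − 9p)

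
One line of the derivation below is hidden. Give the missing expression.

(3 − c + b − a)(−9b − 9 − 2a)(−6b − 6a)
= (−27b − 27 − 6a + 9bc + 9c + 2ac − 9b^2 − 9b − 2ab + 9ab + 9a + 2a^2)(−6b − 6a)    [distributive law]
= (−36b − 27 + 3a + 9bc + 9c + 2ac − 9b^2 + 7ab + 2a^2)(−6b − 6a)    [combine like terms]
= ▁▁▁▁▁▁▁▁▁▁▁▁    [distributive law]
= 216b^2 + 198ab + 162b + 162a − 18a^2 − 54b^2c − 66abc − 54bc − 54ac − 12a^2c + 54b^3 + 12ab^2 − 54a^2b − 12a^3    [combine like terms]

By distributive law:

216b^2 + 216ab + 162b + 162a − 18ab − 18a^2 − 54b^2c − 54abc − 54bc − 54ac − 12abc − 12a^2c + 54b^3 + 54ab^2 − 42ab^2 − 42a^2b − 12a^2b − 12a^3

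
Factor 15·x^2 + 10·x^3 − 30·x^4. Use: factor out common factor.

15·x^2 + 10·x^3 − 30·x^4
= 5(3·x^2 + 2·x^3 − 6·x^4)    [factor out 5]
= 5·x^2(3 + 2·x − 6·x^2)    [factor out x^2]

5·x^2(3 + 2·x − 6·x^2)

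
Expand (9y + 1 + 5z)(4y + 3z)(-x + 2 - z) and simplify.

-36xy^2 + 72y^2 - 36y^2z - 47xyz + 90yz - 47yz^2 - 4xy + 8y - 3xz + 6z + 27z^2 - 15xz^2 - 15z^3

(9y + 1 + 5z)(4y + 3z)(-x + 2 - z)
= (36y^2 + 27yz + 4y + 3z + 20yz + 15z^2)(-x + 2 - z)    [distributive law]
= (36y^2 + 47yz + 4y + 3z + 15z^2)(-x + 2 - z)    [combine like terms]
= -36xy^2 + 72y^2 - 36y^2z - 47xyz + 94yz - 47yz^2 - 4xy + 8y - 4yz - 3xz + 6z - 3z^2 - 15xz^2 + 30z^2 - 15z^3    [distributive law]
= -36xy^2 + 72y^2 - 36y^2z - 47xyz + 90yz - 47yz^2 - 4xy + 8y - 3xz + 6z + 27z^2 - 15xz^2 - 15z^3    [combine like terms]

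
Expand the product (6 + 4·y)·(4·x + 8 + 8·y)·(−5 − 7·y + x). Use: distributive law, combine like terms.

−72·x − 168·x·y + 24·x^2 − 240 − 736·y − 720·y^2 − 80·x·y^2 + 16·x^2·y − 224·y^3

(6 + 4·y)·(4·x + 8 + 8·y)·(−5 − 7·y + x)
= (24·x + 48 + 48·y + 16·x·y + 32·y + 32·y^2)·(−5 − 7·y + x)    [distributive law]
= (24·x + 48 + 80·y + 16·x·y + 32·y^2)·(−5 − 7·y + x)    [combine like terms]
= −120·x − 168·x·y + 24·x^2 − 240 − 336·y + 48·x − 400·y − 560·y^2 + 80·x·y − 80·x·y − 112·x·y^2 + 16·x^2·y − 160·y^2 − 224·y^3 + 32·x·y^2    [distributive law]
= −72·x − 168·x·y + 24·x^2 − 240 − 736·y − 720·y^2 − 80·x·y^2 + 16·x^2·y − 224·y^3    [combine like terms]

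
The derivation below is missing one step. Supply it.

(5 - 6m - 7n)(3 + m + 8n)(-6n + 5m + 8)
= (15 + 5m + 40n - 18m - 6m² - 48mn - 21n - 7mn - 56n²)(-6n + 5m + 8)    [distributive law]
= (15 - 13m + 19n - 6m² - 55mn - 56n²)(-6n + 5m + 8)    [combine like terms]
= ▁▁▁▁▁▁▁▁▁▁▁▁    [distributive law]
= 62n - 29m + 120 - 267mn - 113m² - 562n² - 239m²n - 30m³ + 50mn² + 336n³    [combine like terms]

After distributive law, the bracketed line is:

-90n + 75m + 120 + 78mn - 65m² - 104m - 114n² + 95mn + 152n + 36m²n - 30m³ - 48m² + 330mn² - 275m²n - 440mn + 336n³ - 280mn² - 448n²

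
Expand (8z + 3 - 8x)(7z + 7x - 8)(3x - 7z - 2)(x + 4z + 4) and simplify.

1736x^2z^2 + 280xz^3 - 2035xz^2 - 1568z^4 - 812z^3 + 1772z^2 + 2312x^2z - 3610xz + 1208z - 305x^3 + 1226x^2 - 920x + 192 - 168x^4 - 280x^3z

(8z + 3 - 8x)(7z + 7x - 8)(3x - 7z - 2)(x + 4z + 4)
= (56z^2 + 56xz - 64z + 21z + 21x - 24 - 56xz - 56x^2 + 64x)(3x - 7z - 2)(x + 4z + 4)    [distributive law]
= (56z^2 - 43z + 85x - 24 - 56x^2)(3x - 7z - 2)(x + 4z + 4)    [combine like terms]
= (168xz^2 - 392z^3 - 112z^2 - 129xz + 301z^2 + 86z + 255x^2 - 595xz - 170x - 72x + 168z + 48 - 168x^3 + 392x^2z + 112x^2)(x + 4z + 4)    [distributive law]
= (168xz^2 - 392z^3 + 189z^2 - 724xz + 254z + 367x^2 - 242x + 48 - 168x^3 + 392x^2z)(x + 4z + 4)    [combine like terms]
= 168x^2z^2 + 672xz^3 + 672xz^2 - 392xz^3 - 1568z^4 - 1568z^3 + 189xz^2 + 756z^3 + 756z^2 - 724x^2z - 2896xz^2 - 2896xz + 254xz + 1016z^2 + 1016z + 367x^3 + 1468x^2z + 1468x^2 - 242x^2 - 968xz - 968x + 48x + 192z + 192 - 168x^4 - 672x^3z - 672x^3 + 392x^3z + 1568x^2z^2 + 1568x^2z    [distributive law]
= 1736x^2z^2 + 280xz^3 - 2035xz^2 - 1568z^4 - 812z^3 + 1772z^2 + 2312x^2z - 3610xz + 1208z - 305x^3 + 1226x^2 - 920x + 192 - 168x^4 - 280x^3z    [combine like terms]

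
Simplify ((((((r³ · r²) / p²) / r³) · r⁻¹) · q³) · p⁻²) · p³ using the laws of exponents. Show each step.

((((((r³ · r²) / p²) / r³) · r⁻¹) · q³) · p⁻²) · p³
= (((((r⁵ / p²) / r³) · r⁻¹) · q³) · p⁻²) · p³    [product of powers]
= p⁻¹q³r    [quotient of powers; product of powers]

p⁻¹q³r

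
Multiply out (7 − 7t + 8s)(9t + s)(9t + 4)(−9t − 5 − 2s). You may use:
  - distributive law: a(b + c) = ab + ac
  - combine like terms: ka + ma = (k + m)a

−3843t² − 6462st² − 1260t − 2371st − 1294s²t − 140s − 216s² + 5103t⁴ − 4131st³ − 1818s²t² − 144s³t − 64s³

(7 − 7t + 8s)(9t + s)(9t + 4)(−9t − 5 − 2s)
= (63t + 7s − 63t² − 7st + 72st + 8s²)(9t + 4)(−9t − 5 − 2s)    [distributive law]
= (63t + 7s − 63t² + 65st + 8s²)(9t + 4)(−9t − 5 − 2s)    [combine like terms]
= (567t² + 252t + 63st + 28s − 567t³ − 252t² + 585st² + 260st + 72s²t + 32s²)(−9t − 5 − 2s)    [distributive law]
= (315t² + 252t + 323st + 28s − 567t³ + 585st² + 72s²t + 32s²)(−9t − 5 − 2s)    [combine like terms]
= −2835t³ − 1575t² − 630st² − 2268t² − 1260t − 504st − 2907st² − 1615st − 646s²t − 252st − 140s − 56s² + 5103t⁴ + 2835t³ + 1134st³ − 5265st³ − 2925st² − 1170s²t² − 648s²t² − 360s²t − 144s³t − 288s²t − 160s² − 64s³    [distributive law]
= −3843t² − 6462st² − 1260t − 2371st − 1294s²t − 140s − 216s² + 5103t⁴ − 4131st³ − 1818s²t² − 144s³t − 64s³    [combine like terms]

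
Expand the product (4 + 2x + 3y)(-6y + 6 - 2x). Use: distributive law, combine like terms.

(4 + 2x + 3y)(-6y + 6 - 2x)
= -24y + 24 - 8x - 12xy + 12x - 4x² - 18y² + 18y - 6xy    [distributive law]
= -6y + 24 + 4x - 18xy - 4x² - 18y²    [combine like terms]

-6y + 24 + 4x - 18xy - 4x² - 18y²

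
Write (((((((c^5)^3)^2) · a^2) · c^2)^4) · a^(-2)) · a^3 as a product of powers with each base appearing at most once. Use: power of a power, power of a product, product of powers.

a^9·c^128

(((((((c^5)^3)^2) · a^2) · c^2)^4) · a^(-2)) · a^3
= (((((((c^5)^3)^2) · a^2)^4) · ((c^2)^4)) · a^(-2)) · a^3    [power of a product]
= (((((((c^5)^3)^2)^4) · ((a^2)^4)) · ((c^2)^4)) · a^(-2)) · a^3    [power of a product]
= ((((((c^5)^3)^8) · ((a^2)^4)) · ((c^2)^4)) · a^(-2)) · a^3    [power of a power]
= (((((c^5)^24) · ((a^2)^4)) · ((c^2)^4)) · a^(-2)) · a^3    [power of a power]
= (((c^120 · ((a^2)^4)) · ((c^2)^4)) · a^(-2)) · a^3    [power of a power]
= (((c^120 · a^8) · ((c^2)^4)) · a^(-2)) · a^3    [power of a power]
= (((c^120 · a^8) · c^8) · a^(-2)) · a^3    [power of a power]
= a^9·c^128    [product of powers]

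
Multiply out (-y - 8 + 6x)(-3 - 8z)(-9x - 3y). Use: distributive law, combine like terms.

(-y - 8 + 6x)(-3 - 8z)(-9x - 3y)
= (3y + 8yz + 24 + 64z - 18x - 48xz)(-9x - 3y)    [distributive law]
= -27xy - 9y² - 72xyz - 24y²z - 216x - 72y - 576xz - 192yz + 162x² + 54xy + 432x²z + 144xyz    [distributive law]
= 27xy - 9y² + 72xyz - 24y²z - 216x - 72y - 576xz - 192yz + 162x² + 432x²z    [combine like terms]

27xy - 9y² + 72xyz - 24y²z - 216x - 72y - 576xz - 192yz + 162x² + 432x²z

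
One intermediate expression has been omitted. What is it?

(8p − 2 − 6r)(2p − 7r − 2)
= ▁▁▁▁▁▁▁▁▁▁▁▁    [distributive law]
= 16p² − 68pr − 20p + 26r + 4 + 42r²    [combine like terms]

By distributive law:

16p² − 56pr − 16p − 4p + 14r + 4 − 12pr + 42r² + 12r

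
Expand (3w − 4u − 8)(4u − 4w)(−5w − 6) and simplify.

−140uw² − 8uw + 60w³ − 88w² + 80u²w + 96u² + 192u − 192w

(3w − 4u − 8)(4u − 4w)(−5w − 6)
= (12uw − 12w² − 16u² + 16uw − 32u + 32w)(−5w − 6)    [distributive law]
= (28uw − 12w² − 16u² − 32u + 32w)(−5w − 6)    [combine like terms]
= −140uw² − 168uw + 60w³ + 72w² + 80u²w + 96u² + 160uw + 192u − 160w² − 192w    [distributive law]
= −140uw² − 8uw + 60w³ − 88w² + 80u²w + 96u² + 192u − 192w    [combine like terms]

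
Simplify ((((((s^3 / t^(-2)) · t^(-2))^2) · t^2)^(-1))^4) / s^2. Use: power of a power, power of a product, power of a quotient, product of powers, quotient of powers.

((((((s^3 / t^(-2)) · t^(-2))^2) · t^2)^(-1))^4) / s^2
= (((((s^3 / t^(-2)) · t^(-2))^2) · t^2)^(-4)) / s^2    [power of a power]
= (((((s^3 / t^(-2)) · t^(-2))^2)^(-4)) · ((t^2)^(-4))) / s^2    [power of a product]
= ((((s^3 / t^(-2)) · t^(-2))^(-8)) · ((t^2)^(-4))) / s^2    [power of a power]
= ((((s^3 / t^(-2))^(-8)) · ((t^(-2))^(-8))) · ((t^2)^(-4))) / s^2    [power of a product]
= (((((s^3)^(-8)) / ((t^(-2))^(-8))) · ((t^(-2))^(-8))) · ((t^2)^(-4))) / s^2    [power of a quotient]
= (((s^(-24) / ((t^(-2))^(-8))) · ((t^(-2))^(-8))) · ((t^2)^(-4))) / s^2    [power of a power]
= (((s^(-24) / t^16) · ((t^(-2))^(-8))) · ((t^2)^(-4))) / s^2    [power of a power]
= (((s^(-24) / t^16) · t^16) · ((t^2)^(-4))) / s^2    [power of a power]
= (((s^(-24) / t^16) · t^16) · t^(-8)) / s^2    [power of a power]
= s^(-26)t^(-8)    [quotient of powers; product of powers]

s^(-26)t^(-8)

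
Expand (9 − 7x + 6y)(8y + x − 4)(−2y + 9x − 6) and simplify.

−384y^2 + 658xy − 216y + 375x^2 − 546x + 216 + 532xy^2 − 436x^2y − 63x^3 − 96y^3

(9 − 7x + 6y)(8y + x − 4)(−2y + 9x − 6)
= (72y + 9x − 36 − 56xy − 7x^2 + 28x + 48y^2 + 6xy − 24y)(−2y + 9x − 6)    [distributive law]
= (48y + 37x − 36 − 50xy − 7x^2 + 48y^2)(−2y + 9x − 6)    [combine like terms]
= −96y^2 + 432xy − 288y − 74xy + 333x^2 − 222x + 72y − 324x + 216 + 100xy^2 − 450x^2y + 300xy + 14x^2y − 63x^3 + 42x^2 − 96y^3 + 432xy^2 − 288y^2    [distributive law]
= −384y^2 + 658xy − 216y + 375x^2 − 546x + 216 + 532xy^2 − 436x^2y − 63x^3 − 96y^3    [combine like terms]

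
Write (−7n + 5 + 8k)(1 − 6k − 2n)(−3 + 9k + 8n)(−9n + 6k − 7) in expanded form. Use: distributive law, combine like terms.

(−7n + 5 + 8k)(1 − 6k − 2n)(−3 + 9k + 8n)(−9n + 6k − 7)
= (−7n + 42kn + 14n^2 + 5 − 30k − 10n + 8k − 48k^2 − 16kn)(−3 + 9k + 8n)(−9n + 6k − 7)    [distributive law]
= (−17n + 26kn + 14n^2 + 5 − 22k − 48k^2)(−3 + 9k + 8n)(−9n + 6k − 7)    [combine like terms]
= (51n − 153kn − 136n^2 − 78kn + 234k^2n + 208kn^2 − 42n^2 + 126kn^2 + 112n^3 − 15 + 45k + 40n + 66k − 198k^2 − 176kn + 144k^2 − 432k^3 − 384k^2n)(−9n + 6k − 7)    [distributive law]
= (91n − 407kn − 178n^2 − 150k^2n + 334kn^2 + 112n^3 − 15 + 111k − 54k^2 − 432k^3)(−9n + 6k − 7)    [combine like terms]
= −819n^2 + 546kn − 637n + 3663kn^2 − 2442k^2n + 2849kn + 1602n^3 − 1068kn^2 + 1246n^2 + 1350k^2n^2 − 900k^3n + 1050k^2n − 3006kn^3 + 2004k^2n^2 − 2338kn^2 − 1008n^4 + 672kn^3 − 784n^3 + 135n − 90k + 105 − 999kn + 666k^2 − 777k + 486k^2n − 324k^3 + 378k^2 + 3888k^3n − 2592k^4 + 3024k^3    [distributive law]
= 427n^2 + 2396kn − 502n + 257kn^2 − 906k^2n + 818n^3 + 3354k^2n^2 + 2988k^3n − 2334kn^3 − 1008n^4 − 867k + 105 + 1044k^2 + 2700k^3 − 2592k^4    [combine like terms]

427n^2 + 2396kn − 502n + 257kn^2 − 906k^2n + 818n^3 + 3354k^2n^2 + 2988k^3n − 2334kn^3 − 1008n^4 − 867k + 105 + 1044k^2 + 2700k^3 − 2592k^4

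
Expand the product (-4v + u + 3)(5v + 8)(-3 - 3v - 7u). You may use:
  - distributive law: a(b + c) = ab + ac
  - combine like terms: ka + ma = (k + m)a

(-4v + u + 3)(5v + 8)(-3 - 3v - 7u)
= (-20v^2 - 32v + 5uv + 8u + 15v + 24)(-3 - 3v - 7u)    [distributive law]
= (-20v^2 - 17v + 5uv + 8u + 24)(-3 - 3v - 7u)    [combine like terms]
= 60v^2 + 60v^3 + 140uv^2 + 51v + 51v^2 + 119uv - 15uv - 15uv^2 - 35u^2v - 24u - 24uv - 56u^2 - 72 - 72v - 168u    [distributive law]
= 111v^2 + 60v^3 + 125uv^2 - 21v + 80uv - 35u^2v - 192u - 56u^2 - 72    [combine like terms]

111v^2 + 60v^3 + 125uv^2 - 21v + 80uv - 35u^2v - 192u - 56u^2 - 72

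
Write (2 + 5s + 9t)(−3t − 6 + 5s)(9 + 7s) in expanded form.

−540t − 150st − 108 − 264s + 85s^2 + 210s^2t + 175s^3 − 243t^2 − 189st^2

(2 + 5s + 9t)(−3t − 6 + 5s)(9 + 7s)
= (−6t − 12 + 10s − 15st − 30s + 25s^2 − 27t^2 − 54t + 45st)(9 + 7s)    [distributive law]
= (−60t − 12 − 20s + 30st + 25s^2 − 27t^2)(9 + 7s)    [combine like terms]
= −540t − 420st − 108 − 84s − 180s − 140s^2 + 270st + 210s^2t + 225s^2 + 175s^3 − 243t^2 − 189st^2    [distributive law]
= −540t − 150st − 108 − 264s + 85s^2 + 210s^2t + 175s^3 − 243t^2 − 189st^2    [combine like terms]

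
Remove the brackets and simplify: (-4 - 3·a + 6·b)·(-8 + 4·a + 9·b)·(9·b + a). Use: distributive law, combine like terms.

288·b + 32·a - 12·a·b + 8·a^2 - 756·b^2 - 111·a^2·b - 12·a^3 + 27·a·b^2 + 486·b^3

(-4 - 3·a + 6·b)·(-8 + 4·a + 9·b)·(9·b + a)
= (32 - 16·a - 36·b + 24·a - 12·a^2 - 27·a·b - 48·b + 24·a·b + 54·b^2)·(9·b + a)    [distributive law]
= (32 + 8·a - 84·b - 12·a^2 - 3·a·b + 54·b^2)·(9·b + a)    [combine like terms]
= 288·b + 32·a + 72·a·b + 8·a^2 - 756·b^2 - 84·a·b - 108·a^2·b - 12·a^3 - 27·a·b^2 - 3·a^2·b + 486·b^3 + 54·a·b^2    [distributive law]
= 288·b + 32·a - 12·a·b + 8·a^2 - 756·b^2 - 111·a^2·b - 12·a^3 + 27·a·b^2 + 486·b^3    [combine like terms]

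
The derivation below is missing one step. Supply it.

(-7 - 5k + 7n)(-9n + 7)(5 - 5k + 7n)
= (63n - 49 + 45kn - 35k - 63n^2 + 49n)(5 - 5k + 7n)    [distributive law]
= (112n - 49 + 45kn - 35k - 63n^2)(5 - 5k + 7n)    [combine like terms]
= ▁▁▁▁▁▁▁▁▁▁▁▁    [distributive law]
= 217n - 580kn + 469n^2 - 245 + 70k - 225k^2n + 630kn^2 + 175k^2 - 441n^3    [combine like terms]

By distributive law:

560n - 560kn + 784n^2 - 245 + 245k - 343n + 225kn - 225k^2n + 315kn^2 - 175k + 175k^2 - 245kn - 315n^2 + 315kn^2 - 441n^3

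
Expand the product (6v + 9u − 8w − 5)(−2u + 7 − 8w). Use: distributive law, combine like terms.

(6v + 9u − 8w − 5)(−2u + 7 − 8w)
= −12uv + 42v − 48vw − 18u² + 63u − 72uw + 16uw − 56w + 64w² + 10u − 35 + 40w    [distributive law]
= −12uv + 42v − 48vw − 18u² + 73u − 56uw − 16w + 64w² − 35    [combine like terms]

−12uv + 42v − 48vw − 18u² + 73u − 56uw − 16w + 64w² − 35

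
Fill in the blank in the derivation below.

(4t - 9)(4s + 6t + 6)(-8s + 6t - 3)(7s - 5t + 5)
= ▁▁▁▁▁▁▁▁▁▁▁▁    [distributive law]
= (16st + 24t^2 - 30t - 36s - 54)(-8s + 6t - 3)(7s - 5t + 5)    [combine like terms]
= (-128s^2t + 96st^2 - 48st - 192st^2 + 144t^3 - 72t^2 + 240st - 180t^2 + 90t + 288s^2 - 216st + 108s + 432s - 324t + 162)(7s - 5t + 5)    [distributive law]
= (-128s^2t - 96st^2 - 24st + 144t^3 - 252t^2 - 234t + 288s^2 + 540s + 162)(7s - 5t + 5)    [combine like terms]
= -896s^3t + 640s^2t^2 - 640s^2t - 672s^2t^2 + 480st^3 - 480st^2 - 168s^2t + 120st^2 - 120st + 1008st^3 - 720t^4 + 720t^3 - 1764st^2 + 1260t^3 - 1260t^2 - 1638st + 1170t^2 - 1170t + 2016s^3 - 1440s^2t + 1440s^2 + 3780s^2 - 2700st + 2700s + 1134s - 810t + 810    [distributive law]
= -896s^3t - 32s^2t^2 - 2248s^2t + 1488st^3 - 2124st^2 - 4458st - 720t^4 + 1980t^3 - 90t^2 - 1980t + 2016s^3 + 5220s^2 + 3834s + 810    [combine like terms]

By distributive law:

(16st + 24t^2 + 24t - 36s - 54t - 54)(-8s + 6t - 3)(7s - 5t + 5)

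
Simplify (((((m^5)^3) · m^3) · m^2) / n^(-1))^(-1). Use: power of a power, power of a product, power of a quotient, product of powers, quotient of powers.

m^(-20)n^(-1)

(((((m^5)^3) · m^3) · m^2) / n^(-1))^(-1)
= (((((m^5)^3) · m^3) · m^2)^(-1)) / ((n^(-1))^(-1))    [power of a quotient]
= (((((m^5)^3) · m^3)^(-1)) · ((m^2)^(-1))) / ((n^(-1))^(-1))    [power of a product]
= (((((m^5)^3)^(-1)) · ((m^3)^(-1))) · ((m^2)^(-1))) / ((n^(-1))^(-1))    [power of a product]
= ((((m^5)^(-3)) · ((m^3)^(-1))) · ((m^2)^(-1))) / ((n^(-1))^(-1))    [power of a power]
= ((m^(-15) · ((m^3)^(-1))) · ((m^2)^(-1))) / ((n^(-1))^(-1))    [power of a power]
= ((m^(-15) · m^(-3)) · ((m^2)^(-1))) / ((n^(-1))^(-1))    [power of a power]
= (m^(-18) · ((m^2)^(-1))) / ((n^(-1))^(-1))    [product of powers]
= (m^(-18) · m^(-2)) / ((n^(-1))^(-1))    [power of a power]
= m^(-20) / ((n^(-1))^(-1))    [product of powers]
= m^(-20) / n    [power of a power]
= m^(-20)n^(-1)    [quotient of powers]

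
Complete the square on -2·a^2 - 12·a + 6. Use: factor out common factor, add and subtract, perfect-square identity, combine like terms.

-2(a + 3)^2 + 24

-2·a^2 - 12·a + 6
= -2(a^2 + 6·a) + 6    [factor out -2 from the a-terms]
= -2(a^2 + 6·a + 9 - 9) + 6    [add and subtract 9 inside the bracket]
= -2(a + 3)^2 + 18 + 6    [perfect-square identity]
= -2(a + 3)^2 + 24    [combine constants]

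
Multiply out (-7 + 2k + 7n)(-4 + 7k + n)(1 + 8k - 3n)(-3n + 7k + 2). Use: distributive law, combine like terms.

-322n + 530k + 56 - 1450kn + 285k^2 + 581n^2 + 1652k^2n - 2870k^3 + 764kn^2 - 378n^3 + 2226k^3n + 784k^4 - 1777k^2n^2 + 144kn^3 + 63n^4

(-7 + 2k + 7n)(-4 + 7k + n)(1 + 8k - 3n)(-3n + 7k + 2)
= (28 - 49k - 7n - 8k + 14k^2 + 2kn - 28n + 49kn + 7n^2)(1 + 8k - 3n)(-3n + 7k + 2)    [distributive law]
= (28 - 57k - 35n + 14k^2 + 51kn + 7n^2)(1 + 8k - 3n)(-3n + 7k + 2)    [combine like terms]
= (28 + 224k - 84n - 57k - 456k^2 + 171kn - 35n - 280kn + 105n^2 + 14k^2 + 112k^3 - 42k^2n + 51kn + 408k^2n - 153kn^2 + 7n^2 + 56kn^2 - 21n^3)(-3n + 7k + 2)    [distributive law]
= (28 + 167k - 119n - 442k^2 - 58kn + 112n^2 + 112k^3 + 366k^2n - 97kn^2 - 21n^3)(-3n + 7k + 2)    [combine like terms]
= -84n + 196k + 56 - 501kn + 1169k^2 + 334k + 357n^2 - 833kn - 238n + 1326k^2n - 3094k^3 - 884k^2 + 174kn^2 - 406k^2n - 116kn - 336n^3 + 784kn^2 + 224n^2 - 336k^3n + 784k^4 + 224k^3 - 1098k^2n^2 + 2562k^3n + 732k^2n + 291kn^3 - 679k^2n^2 - 194kn^2 + 63n^4 - 147kn^3 - 42n^3    [distributive law]
= -322n + 530k + 56 - 1450kn + 285k^2 + 581n^2 + 1652k^2n - 2870k^3 + 764kn^2 - 378n^3 + 2226k^3n + 784k^4 - 1777k^2n^2 + 144kn^3 + 63n^4    [combine like terms]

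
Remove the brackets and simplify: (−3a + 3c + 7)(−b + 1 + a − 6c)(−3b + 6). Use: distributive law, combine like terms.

(−3a + 3c + 7)(−b + 1 + a − 6c)(−3b + 6)
= (3ab − 3a − 3a^2 + 18ac − 3bc + 3c + 3ac − 18c^2 − 7b + 7 + 7a − 42c)(−3b + 6)    [distributive law]
= (3ab + 4a − 3a^2 + 21ac − 3bc − 39c − 18c^2 − 7b + 7)(−3b + 6)    [combine like terms]
= −9ab^2 + 18ab − 12ab + 24a + 9a^2b − 18a^2 − 63abc + 126ac + 9b^2c − 18bc + 117bc − 234c + 54bc^2 − 108c^2 + 21b^2 − 42b − 21b + 42    [distributive law]
= −9ab^2 + 6ab + 24a + 9a^2b − 18a^2 − 63abc + 126ac + 9b^2c + 99bc − 234c + 54bc^2 − 108c^2 + 21b^2 − 63b + 42    [combine like terms]

−9ab^2 + 6ab + 24a + 9a^2b − 18a^2 − 63abc + 126ac + 9b^2c + 99bc − 234c + 54bc^2 − 108c^2 + 21b^2 − 63b + 42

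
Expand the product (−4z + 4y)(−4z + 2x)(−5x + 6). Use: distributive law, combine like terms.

−80xz^2 + 96z^2 + 40x^2z − 48xz + 80xyz − 96yz − 40x^2y + 48xy

(−4z + 4y)(−4z + 2x)(−5x + 6)
= (16z^2 − 8xz − 16yz + 8xy)(−5x + 6)    [distributive law]
= −80xz^2 + 96z^2 + 40x^2z − 48xz + 80xyz − 96yz − 40x^2y + 48xy    [distributive law]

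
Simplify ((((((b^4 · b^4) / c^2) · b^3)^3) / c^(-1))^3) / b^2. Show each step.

((((((b^4 · b^4) / c^2) · b^3)^3) / c^(-1))^3) / b^2
= ((((((b^4 · b^4) / c^2) · b^3)^3)^3) / ((c^(-1))^3)) / b^2    [power of a quotient]
= (((((b^4 · b^4) / c^2) · b^3)^9) / ((c^(-1))^3)) / b^2    [power of a power]
= (((((b^4 · b^4) / c^2)^9) · ((b^3)^9)) / ((c^(-1))^3)) / b^2    [power of a product]
= (((((b^4 · b^4)^9) / ((c^2)^9)) · ((b^3)^9)) / ((c^(-1))^3)) / b^2    [power of a quotient]
= ((((((b^4)^9) · ((b^4)^9)) / ((c^2)^9)) · ((b^3)^9)) / ((c^(-1))^3)) / b^2    [power of a product]
= ((((b^36 · ((b^4)^9)) / ((c^2)^9)) · ((b^3)^9)) / ((c^(-1))^3)) / b^2    [power of a power]
= ((((b^36 · b^36) / ((c^2)^9)) · ((b^3)^9)) / ((c^(-1))^3)) / b^2    [power of a power]
= (((b^72 / ((c^2)^9)) · ((b^3)^9)) / ((c^(-1))^3)) / b^2    [product of powers]
= (((b^72 / c^18) · ((b^3)^9)) / ((c^(-1))^3)) / b^2    [power of a power]
= (((b^72 / c^18) · b^27) / ((c^(-1))^3)) / b^2    [power of a power]
= (((b^72 / c^18) · b^27) / c^(-3)) / b^2    [power of a power]
= b^97c^(-15)    [quotient of powers; product of powers]

b^97c^(-15)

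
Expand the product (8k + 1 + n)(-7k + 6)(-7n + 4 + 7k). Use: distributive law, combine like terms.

343k²n + 63k² - 392k³ - 273kn + 206k - 18n + 24 + 49kn² - 42n²

(8k + 1 + n)(-7k + 6)(-7n + 4 + 7k)
= (-56k² + 48k - 7k + 6 - 7kn + 6n)(-7n + 4 + 7k)    [distributive law]
= (-56k² + 41k + 6 - 7kn + 6n)(-7n + 4 + 7k)    [combine like terms]
= 392k²n - 224k² - 392k³ - 287kn + 164k + 287k² - 42n + 24 + 42k + 49kn² - 28kn - 49k²n - 42n² + 24n + 42kn    [distributive law]
= 343k²n + 63k² - 392k³ - 273kn + 206k - 18n + 24 + 49kn² - 42n²    [combine like terms]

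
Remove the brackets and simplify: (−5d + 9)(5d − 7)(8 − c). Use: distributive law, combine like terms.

(−5d + 9)(5d − 7)(8 − c)
= (−25d^2 + 35d + 45d − 63)(8 − c)    [distributive law]
= (−25d^2 + 80d − 63)(8 − c)    [combine like terms]
= −200d^2 + 25cd^2 + 640d − 80cd − 504 + 63c    [distributive law]

−200d^2 + 25cd^2 + 640d − 80cd − 504 + 63c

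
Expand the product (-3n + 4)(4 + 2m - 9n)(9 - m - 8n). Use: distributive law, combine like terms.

(-3n + 4)(4 + 2m - 9n)(9 - m - 8n)
= (-12n - 6mn + 27n^2 + 16 + 8m - 36n)(9 - m - 8n)    [distributive law]
= (-48n - 6mn + 27n^2 + 16 + 8m)(9 - m - 8n)    [combine like terms]
= -432n + 48mn + 384n^2 - 54mn + 6m^2n + 48mn^2 + 243n^2 - 27mn^2 - 216n^3 + 144 - 16m - 128n + 72m - 8m^2 - 64mn    [distributive law]
= -560n - 70mn + 627n^2 + 6m^2n + 21mn^2 - 216n^3 + 144 + 56m - 8m^2    [combine like terms]

-560n - 70mn + 627n^2 + 6m^2n + 21mn^2 - 216n^3 + 144 + 56m - 8m^2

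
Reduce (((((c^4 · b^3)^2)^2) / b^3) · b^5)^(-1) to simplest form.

b^(-14)·c^(-16)

(((((c^4 · b^3)^2)^2) / b^3) · b^5)^(-1)
= (((((c^4 · b^3)^2)^2) / b^3)^(-1)) · ((b^5)^(-1))    [power of a product]
= (((((c^4 · b^3)^2)^2)^(-1)) / ((b^3)^(-1))) · ((b^5)^(-1))    [power of a quotient]
= ((((c^4 · b^3)^2)^(-2)) / ((b^3)^(-1))) · ((b^5)^(-1))    [power of a power]
= (((c^4 · b^3)^(-4)) / ((b^3)^(-1))) · ((b^5)^(-1))    [power of a power]
= ((((c^4)^(-4)) · ((b^3)^(-4))) / ((b^3)^(-1))) · ((b^5)^(-1))    [power of a product]
= ((c^(-16) · ((b^3)^(-4))) / ((b^3)^(-1))) · ((b^5)^(-1))    [power of a power]
= ((c^(-16) · b^(-12)) / ((b^3)^(-1))) · ((b^5)^(-1))    [power of a power]
= ((c^(-16) · b^(-12)) / b^(-3)) · ((b^5)^(-1))    [power of a power]
= ((c^(-16) · b^(-12)) / b^(-3)) · b^(-5)    [power of a power]
= b^(-14)·c^(-16)    [quotient of powers; product of powers]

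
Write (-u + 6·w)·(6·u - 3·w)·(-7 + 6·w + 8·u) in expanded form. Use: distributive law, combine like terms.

42·u^2 + 276·u^2·w - 48·u^3 - 273·u·w + 90·u·w^2 + 126·w^2 - 108·w^3

(-u + 6·w)·(6·u - 3·w)·(-7 + 6·w + 8·u)
= (-6·u^2 + 3·u·w + 36·u·w - 18·w^2)·(-7 + 6·w + 8·u)    [distributive law]
= (-6·u^2 + 39·u·w - 18·w^2)·(-7 + 6·w + 8·u)    [combine like terms]
= 42·u^2 - 36·u^2·w - 48·u^3 - 273·u·w + 234·u·w^2 + 312·u^2·w + 126·w^2 - 108·w^3 - 144·u·w^2    [distributive law]
= 42·u^2 + 276·u^2·w - 48·u^3 - 273·u·w + 90·u·w^2 + 126·w^2 - 108·w^3    [combine like terms]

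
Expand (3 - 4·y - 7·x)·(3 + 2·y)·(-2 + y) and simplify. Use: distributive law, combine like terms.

(3 - 4·y - 7·x)·(3 + 2·y)·(-2 + y)
= (9 + 6·y - 12·y - 8·y^2 - 21·x - 14·x·y)·(-2 + y)    [distributive law]
= (9 - 6·y - 8·y^2 - 21·x - 14·x·y)·(-2 + y)    [combine like terms]
= -18 + 9·y + 12·y - 6·y^2 + 16·y^2 - 8·y^3 + 42·x - 21·x·y + 28·x·y - 14·x·y^2    [distributive law]
= -18 + 21·y + 10·y^2 - 8·y^3 + 42·x + 7·x·y - 14·x·y^2    [combine like terms]

-18 + 21·y + 10·y^2 - 8·y^3 + 42·x + 7·x·y - 14·x·y^2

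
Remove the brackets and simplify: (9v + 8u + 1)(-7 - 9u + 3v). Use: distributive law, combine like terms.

(9v + 8u + 1)(-7 - 9u + 3v)
= -63v - 81uv + 27v^2 - 56u - 72u^2 + 24uv - 7 - 9u + 3v    [distributive law]
= -60v - 57uv + 27v^2 - 65u - 72u^2 - 7    [combine like terms]

-60v - 57uv + 27v^2 - 65u - 72u^2 - 7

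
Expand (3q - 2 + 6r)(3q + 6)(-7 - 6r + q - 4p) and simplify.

-51q^2 - 36q^2r + 9q^3 - 36pq^2 - 96q - 162qr - 48pq + 84 - 180r + 48p - 108qr^2 - 72pqr - 216r^2 - 144pr

(3q - 2 + 6r)(3q + 6)(-7 - 6r + q - 4p)
= (9q^2 + 18q - 6q - 12 + 18qr + 36r)(-7 - 6r + q - 4p)    [distributive law]
= (9q^2 + 12q - 12 + 18qr + 36r)(-7 - 6r + q - 4p)    [combine like terms]
= -63q^2 - 54q^2r + 9q^3 - 36pq^2 - 84q - 72qr + 12q^2 - 48pq + 84 + 72r - 12q + 48p - 126qr - 108qr^2 + 18q^2r - 72pqr - 252r - 216r^2 + 36qr - 144pr    [distributive law]
= -51q^2 - 36q^2r + 9q^3 - 36pq^2 - 96q - 162qr - 48pq + 84 - 180r + 48p - 108qr^2 - 72pqr - 216r^2 - 144pr    [combine like terms]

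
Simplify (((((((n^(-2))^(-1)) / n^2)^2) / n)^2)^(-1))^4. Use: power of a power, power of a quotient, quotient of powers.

(((((((n^(-2))^(-1)) / n^2)^2) / n)^2)^(-1))^4
= ((((((n^(-2))^(-1)) / n^2)^2) / n)^2)^(-4)    [power of a power]
= (((((n^(-2))^(-1)) / n^2)^2) / n)^(-8)    [power of a power]
= (((((n^(-2))^(-1)) / n^2)^2)^(-8)) / (n^(-8))    [power of a quotient]
= ((((n^(-2))^(-1)) / n^2)^(-16)) / (n^(-8))    [power of a power]
= ((((n^(-2))^(-1))^(-16)) / ((n^2)^(-16))) / (n^(-8))    [power of a quotient]
= (((n^(-2))^16) / ((n^2)^(-16))) / (n^(-8))    [power of a power]
= (n^(-32) / ((n^2)^(-16))) / (n^(-8))    [power of a power]
= (n^(-32) / n^(-32)) / (n^(-8))    [power of a power]
= n^0 / (n^(-8))    [quotient of powers]
= n^8    [quotient of powers]

n^8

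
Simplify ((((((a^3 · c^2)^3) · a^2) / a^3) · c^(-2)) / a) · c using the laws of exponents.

((((((a^3 · c^2)^3) · a^2) / a^3) · c^(-2)) / a) · c
= (((((((a^3)^3) · ((c^2)^3)) · a^2) / a^3) · c^(-2)) / a) · c    [power of a product]
= (((((a^9 · ((c^2)^3)) · a^2) / a^3) · c^(-2)) / a) · c    [power of a power]
= (((((a^9 · c^6) · a^2) / a^3) · c^(-2)) / a) · c    [power of a power]
= a^7c^5    [quotient of powers; product of powers]

a^7c^5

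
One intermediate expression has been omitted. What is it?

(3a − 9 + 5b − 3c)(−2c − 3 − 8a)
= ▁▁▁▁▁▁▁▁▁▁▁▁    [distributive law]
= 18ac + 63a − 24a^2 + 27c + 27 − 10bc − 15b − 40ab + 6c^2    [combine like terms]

Applying distributive law to the line above:

−6ac − 9a − 24a^2 + 18c + 27 + 72a − 10bc − 15b − 40ab + 6c^2 + 9c + 24ac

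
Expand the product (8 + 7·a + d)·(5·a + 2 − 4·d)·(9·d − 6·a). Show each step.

(8 + 7·a + d)·(5·a + 2 − 4·d)·(9·d − 6·a)
= (40·a + 16 − 32·d + 35·a^2 + 14·a − 28·a·d + 5·a·d + 2·d − 4·d^2)·(9·d − 6·a)    [distributive law]
= (54·a + 16 − 30·d + 35·a^2 − 23·a·d − 4·d^2)·(9·d − 6·a)    [combine like terms]
= 486·a·d − 324·a^2 + 144·d − 96·a − 270·d^2 + 180·a·d + 315·a^2·d − 210·a^3 − 207·a·d^2 + 138·a^2·d − 36·d^3 + 24·a·d^2    [distributive law]
= 666·a·d − 324·a^2 + 144·d − 96·a − 270·d^2 + 453·a^2·d − 210·a^3 − 183·a·d^2 − 36·d^3    [combine like terms]

666·a·d − 324·a^2 + 144·d − 96·a − 270·d^2 + 453·a^2·d − 210·a^3 − 183·a·d^2 − 36·d^3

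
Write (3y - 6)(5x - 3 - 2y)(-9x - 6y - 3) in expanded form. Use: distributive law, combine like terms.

-135x²y - 36xy² + 108xy - 117y + 36y³ + 270x² - 72x - 54

(3y - 6)(5x - 3 - 2y)(-9x - 6y - 3)
= (15xy - 9y - 6y² - 30x + 18 + 12y)(-9x - 6y - 3)    [distributive law]
= (15xy + 3y - 6y² - 30x + 18)(-9x - 6y - 3)    [combine like terms]
= -135x²y - 90xy² - 45xy - 27xy - 18y² - 9y + 54xy² + 36y³ + 18y² + 270x² + 180xy + 90x - 162x - 108y - 54    [distributive law]
= -135x²y - 36xy² + 108xy - 117y + 36y³ + 270x² - 72x - 54    [combine like terms]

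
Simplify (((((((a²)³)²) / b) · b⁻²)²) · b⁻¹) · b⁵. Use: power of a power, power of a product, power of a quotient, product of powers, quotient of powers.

a²⁴b⁻²

(((((((a²)³)²) / b) · b⁻²)²) · b⁻¹) · b⁵
= (((((((a²)³)²) / b)²) · ((b⁻²)²)) · b⁻¹) · b⁵    [power of a product]
= (((((((a²)³)²)²) / (b²)) · ((b⁻²)²)) · b⁻¹) · b⁵    [power of a quotient]
= ((((((a²)³)⁴) / (b²)) · ((b⁻²)²)) · b⁻¹) · b⁵    [power of a power]
= (((((a²)¹²) / (b²)) · ((b⁻²)²)) · b⁻¹) · b⁵    [power of a power]
= (((a²⁴ / (b²)) · ((b⁻²)²)) · b⁻¹) · b⁵    [power of a power]
= (((a²⁴ / b²) · b⁻⁴) · b⁻¹) · b⁵    [power of a power]
= a²⁴b⁻²    [quotient of powers; product of powers]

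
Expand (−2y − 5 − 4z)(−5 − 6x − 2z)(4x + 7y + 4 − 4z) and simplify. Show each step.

298xy + 70y^2 + 215y + 186yz + 48x^2y + 84xy^2 + 136xyz + 28y^2z + 40yz^2 + 220x + 100 + 20z + 120x^2 + 96xz − 88z^2 + 96x^2z − 64xz^2 − 32z^3

(−2y − 5 − 4z)(−5 − 6x − 2z)(4x + 7y + 4 − 4z)
= (10y + 12xy + 4yz + 25 + 30x + 10z + 20z + 24xz + 8z^2)(4x + 7y + 4 − 4z)    [distributive law]
= (10y + 12xy + 4yz + 25 + 30x + 30z + 24xz + 8z^2)(4x + 7y + 4 − 4z)    [combine like terms]
= 40xy + 70y^2 + 40y − 40yz + 48x^2y + 84xy^2 + 48xy − 48xyz + 16xyz + 28y^2z + 16yz − 16yz^2 + 100x + 175y + 100 − 100z + 120x^2 + 210xy + 120x − 120xz + 120xz + 210yz + 120z − 120z^2 + 96x^2z + 168xyz + 96xz − 96xz^2 + 32xz^2 + 56yz^2 + 32z^2 − 32z^3    [distributive law]
= 298xy + 70y^2 + 215y + 186yz + 48x^2y + 84xy^2 + 136xyz + 28y^2z + 40yz^2 + 220x + 100 + 20z + 120x^2 + 96xz − 88z^2 + 96x^2z − 64xz^2 − 32z^3    [combine like terms]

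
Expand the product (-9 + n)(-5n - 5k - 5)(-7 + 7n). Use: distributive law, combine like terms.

(-9 + n)(-5n - 5k - 5)(-7 + 7n)
= (45n + 45k + 45 - 5n^2 - 5kn - 5n)(-7 + 7n)    [distributive law]
= (40n + 45k + 45 - 5n^2 - 5kn)(-7 + 7n)    [combine like terms]
= -280n + 280n^2 - 315k + 315kn - 315 + 315n + 35n^2 - 35n^3 + 35kn - 35kn^2    [distributive law]
= 35n + 315n^2 - 315k + 350kn - 315 - 35n^3 - 35kn^2    [combine like terms]

35n + 315n^2 - 315k + 350kn - 315 - 35n^3 - 35kn^2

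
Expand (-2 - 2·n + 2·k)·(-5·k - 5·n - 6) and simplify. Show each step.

-2·k + 22·n + 12 + 10·n^2 - 10·k^2

(-2 - 2·n + 2·k)·(-5·k - 5·n - 6)
= 10·k + 10·n + 12 + 10·k·n + 10·n^2 + 12·n - 10·k^2 - 10·k·n - 12·k    [distributive law]
= -2·k + 22·n + 12 + 10·n^2 - 10·k^2    [combine like terms]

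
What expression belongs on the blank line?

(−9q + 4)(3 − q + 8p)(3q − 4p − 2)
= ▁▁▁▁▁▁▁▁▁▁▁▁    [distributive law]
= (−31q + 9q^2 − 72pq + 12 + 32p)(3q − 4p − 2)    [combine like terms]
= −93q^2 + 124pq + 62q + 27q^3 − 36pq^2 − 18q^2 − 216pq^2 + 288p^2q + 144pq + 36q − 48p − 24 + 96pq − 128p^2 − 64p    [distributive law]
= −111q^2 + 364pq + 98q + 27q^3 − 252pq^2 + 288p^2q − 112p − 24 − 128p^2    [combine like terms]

Applying distributive law to the line above:

(−27q + 9q^2 − 72pq + 12 − 4q + 32p)(3q − 4p − 2)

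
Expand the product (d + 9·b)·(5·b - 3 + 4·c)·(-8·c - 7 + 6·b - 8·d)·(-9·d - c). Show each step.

(d + 9·b)·(5·b - 3 + 4·c)·(-8·c - 7 + 6·b - 8·d)·(-9·d - c)
= (5·b·d - 3·d + 4·c·d + 45·b^2 - 27·b + 36·b·c)·(-8·c - 7 + 6·b - 8·d)·(-9·d - c)    [distributive law]
= (-40·b·c·d - 35·b·d + 30·b^2·d - 40·b·d^2 + 24·c·d + 21·d - 18·b·d + 24·d^2 - 32·c^2·d - 28·c·d + 24·b·c·d - 32·c·d^2 - 360·b^2·c - 315·b^2 + 270·b^3 - 360·b^2·d + 216·b·c + 189·b - 162·b^2 + 216·b·d - 288·b·c^2 - 252·b·c + 216·b^2·c - 288·b·c·d)·(-9·d - c)    [distributive law]
= (-304·b·c·d + 163·b·d - 330·b^2·d - 40·b·d^2 - 4·c·d + 21·d + 24·d^2 - 32·c^2·d - 32·c·d^2 - 144·b^2·c - 477·b^2 + 270·b^3 - 36·b·c + 189·b - 288·b·c^2)·(-9·d - c)    [combine like terms]
= 2736·b·c·d^2 + 304·b·c^2·d - 1467·b·d^2 - 163·b·c·d + 2970·b^2·d^2 + 330·b^2·c·d + 360·b·d^3 + 40·b·c·d^2 + 36·c·d^2 + 4·c^2·d - 189·d^2 - 21·c·d - 216·d^3 - 24·c·d^2 + 288·c^2·d^2 + 32·c^3·d + 288·c·d^3 + 32·c^2·d^2 + 1296·b^2·c·d + 144·b^2·c^2 + 4293·b^2·d + 477·b^2·c - 2430·b^3·d - 270·b^3·c + 324·b·c·d + 36·b·c^2 - 1701·b·d - 189·b·c + 2592·b·c^2·d + 288·b·c^3    [distributive law]
= 2776·b·c·d^2 + 2896·b·c^2·d - 1467·b·d^2 + 161·b·c·d + 2970·b^2·d^2 + 1626·b^2·c·d + 360·b·d^3 + 12·c·d^2 + 4·c^2·d - 189·d^2 - 21·c·d - 216·d^3 + 320·c^2·d^2 + 32·c^3·d + 288·c·d^3 + 144·b^2·c^2 + 4293·b^2·d + 477·b^2·c - 2430·b^3·d - 270·b^3·c + 36·b·c^2 - 1701·b·d - 189·b·c + 288·b·c^3    [combine like terms]

2776·b·c·d^2 + 2896·b·c^2·d - 1467·b·d^2 + 161·b·c·d + 2970·b^2·d^2 + 1626·b^2·c·d + 360·b·d^3 + 12·c·d^2 + 4·c^2·d - 189·d^2 - 21·c·d - 216·d^3 + 320·c^2·d^2 + 32·c^3·d + 288·c·d^3 + 144·b^2·c^2 + 4293·b^2·d + 477·b^2·c - 2430·b^3·d - 270·b^3·c + 36·b·c^2 - 1701·b·d - 189·b·c + 288·b·c^3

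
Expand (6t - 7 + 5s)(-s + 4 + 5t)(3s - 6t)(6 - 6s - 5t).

1287s^2t - 447s^3t - 291s^2t^2 + 435st^2 + 1200st^3 - 1758st - 444t^2 - 1410t^3 + 900t^4 + 990s^2 - 576s^3 - 504s + 1008t + 90s^4

(6t - 7 + 5s)(-s + 4 + 5t)(3s - 6t)(6 - 6s - 5t)
= (-6st + 24t + 30t^2 + 7s - 28 - 35t - 5s^2 + 20s + 25st)(3s - 6t)(6 - 6s - 5t)    [distributive law]
= (19st - 11t + 30t^2 + 27s - 28 - 5s^2)(3s - 6t)(6 - 6s - 5t)    [combine like terms]
= (57s^2t - 114st^2 - 33st + 66t^2 + 90st^2 - 180t^3 + 81s^2 - 162st - 84s + 168t - 15s^3 + 30s^2t)(6 - 6s - 5t)    [distributive law]
= (87s^2t - 24st^2 - 195st + 66t^2 - 180t^3 + 81s^2 - 84s + 168t - 15s^3)(6 - 6s - 5t)    [combine like terms]
= 522s^2t - 522s^3t - 435s^2t^2 - 144st^2 + 144s^2t^2 + 120st^3 - 1170st + 1170s^2t + 975st^2 + 396t^2 - 396st^2 - 330t^3 - 1080t^3 + 1080st^3 + 900t^4 + 486s^2 - 486s^3 - 405s^2t - 504s + 504s^2 + 420st + 1008t - 1008st - 840t^2 - 90s^3 + 90s^4 + 75s^3t    [distributive law]
= 1287s^2t - 447s^3t - 291s^2t^2 + 435st^2 + 1200st^3 - 1758st - 444t^2 - 1410t^3 + 900t^4 + 990s^2 - 576s^3 - 504s + 1008t + 90s^4    [combine like terms]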